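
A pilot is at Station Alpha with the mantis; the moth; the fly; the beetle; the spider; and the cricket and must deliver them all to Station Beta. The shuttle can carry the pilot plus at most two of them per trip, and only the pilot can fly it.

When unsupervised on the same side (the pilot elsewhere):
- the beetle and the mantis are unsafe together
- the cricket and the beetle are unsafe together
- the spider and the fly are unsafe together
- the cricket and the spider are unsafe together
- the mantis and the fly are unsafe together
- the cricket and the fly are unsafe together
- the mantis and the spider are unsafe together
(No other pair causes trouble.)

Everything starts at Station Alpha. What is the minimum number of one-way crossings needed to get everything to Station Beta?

impossible

Whatever the first load, the items left behind include a forbidden pair without the pilot. No opening move is safe, so no plan exists.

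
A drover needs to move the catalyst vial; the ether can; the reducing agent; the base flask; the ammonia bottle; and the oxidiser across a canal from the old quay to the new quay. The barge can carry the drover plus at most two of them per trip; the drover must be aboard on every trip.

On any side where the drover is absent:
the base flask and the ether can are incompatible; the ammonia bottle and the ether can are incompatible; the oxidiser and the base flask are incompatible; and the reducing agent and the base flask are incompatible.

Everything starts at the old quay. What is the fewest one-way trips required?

7

Counting alone: the drover can take at most 2 across per trip to the new quay, so moving all 6 needs at least 3 loaded trips out, with a return between consecutive ones — at least 5 crossings.
The safety rule pushes this higher. Following every safe sequence of crossings, the most of the 6 that can be at the new quay as the barge arrives there on crossing 5 is 5 — never all 6.
So no plan with fewer than 7 crossings exists, and this one achieves 7:
1. Drover goes to the new quay with the base flask and the ether can.
2. Drover goes back to the old quay with the ether can.
3. Drover goes to the new quay with the catalyst vial and the ether can.
4. Drover goes back to the old quay with the base flask.
5. Drover goes to the new quay with the oxidiser and the reducing agent.
6. Drover goes back to the old quay alone.
7. Drover goes to the new quay with the ammonia bottle and the base flask.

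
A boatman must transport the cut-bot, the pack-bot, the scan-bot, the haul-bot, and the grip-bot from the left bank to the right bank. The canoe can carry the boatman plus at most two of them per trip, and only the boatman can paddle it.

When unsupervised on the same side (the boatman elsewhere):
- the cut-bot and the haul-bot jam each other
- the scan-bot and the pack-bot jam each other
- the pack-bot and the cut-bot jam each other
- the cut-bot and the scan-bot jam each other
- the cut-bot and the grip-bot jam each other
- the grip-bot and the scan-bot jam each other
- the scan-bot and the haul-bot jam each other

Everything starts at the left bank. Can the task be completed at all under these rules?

No

Following every safe sequence of crossings from the start, the most of the 5 that can be at the right bank as the canoe arrives there on crossings 1, 3 is 2, 3 respectively; the best ever achieved is 3 of 5.
From crossing 5 on, no configuration arises that was not already reachable earlier: only 10 distinct safe configurations (who is on which side, and where the canoe is) can ever be reached, none of them has everyone across, and every continuation just revisits them. So no valid plan exists.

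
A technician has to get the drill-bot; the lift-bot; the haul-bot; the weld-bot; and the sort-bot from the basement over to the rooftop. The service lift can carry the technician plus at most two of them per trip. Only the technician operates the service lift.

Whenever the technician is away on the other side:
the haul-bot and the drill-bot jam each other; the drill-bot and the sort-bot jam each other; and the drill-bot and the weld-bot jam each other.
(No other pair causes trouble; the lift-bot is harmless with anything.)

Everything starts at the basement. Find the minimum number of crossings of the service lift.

5

Counting alone: the technician can take at most 2 across per trip to the rooftop, so moving all 5 needs at least 3 loaded trips out, with a return between consecutive ones — at least 5 crossings.
The plan below uses exactly 5 crossings, so it is optimal:
1. Technician goes to the rooftop with the drill-bot and the lift-bot.  [the basement: the haul-bot, the sort-bot, the weld-bot | the rooftop: the drill-bot, the lift-bot]
2. Technician goes back to the basement alone.  [the basement: the haul-bot, the sort-bot, the weld-bot | the rooftop: the drill-bot, the lift-bot]
3. Technician goes to the rooftop with the haul-bot and the weld-bot.  [the basement: the sort-bot | the rooftop: the drill-bot, the haul-bot, the lift-bot, the weld-bot]
4. Technician goes back to the basement with the drill-bot.  [the basement: the drill-bot, the sort-bot | the rooftop: the haul-bot, the lift-bot, the weld-bot]
5. Technician goes to the rooftop with the drill-bot and the sort-bot.  [the basement: — | the rooftop: the drill-bot, the haul-bot, the lift-bot, the sort-bot, the weld-bot]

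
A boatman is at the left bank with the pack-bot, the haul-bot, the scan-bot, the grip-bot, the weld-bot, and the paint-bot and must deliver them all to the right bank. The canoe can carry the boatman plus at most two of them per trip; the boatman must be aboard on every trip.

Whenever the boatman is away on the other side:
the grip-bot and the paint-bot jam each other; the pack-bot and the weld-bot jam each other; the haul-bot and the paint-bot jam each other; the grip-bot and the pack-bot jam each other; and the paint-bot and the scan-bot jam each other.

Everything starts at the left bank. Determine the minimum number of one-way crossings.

7

Counting alone: the boatman can take at most 2 across per trip to the right bank, so moving all 6 needs at least 3 loaded trips out, with a return between consecutive ones — at least 5 crossings.
The safety rule pushes this higher. Following every safe sequence of crossings, the most of the 6 that can be at the right bank as the canoe arrives there on crossing 5 is 5 — never all 6.
So no plan with fewer than 7 crossings exists, and this one achieves 7:
1. Boatman goes to the right bank with the pack-bot and the paint-bot.
2. Boatman goes back to the left bank alone.
3. Boatman goes to the right bank with the haul-bot and the scan-bot.
4. Boatman goes back to the left bank with the paint-bot.
5. Boatman goes to the right bank with the grip-bot and the weld-bot.
6. Boatman goes back to the left bank with the pack-bot.
7. Boatman goes to the right bank with the pack-bot and the paint-bot.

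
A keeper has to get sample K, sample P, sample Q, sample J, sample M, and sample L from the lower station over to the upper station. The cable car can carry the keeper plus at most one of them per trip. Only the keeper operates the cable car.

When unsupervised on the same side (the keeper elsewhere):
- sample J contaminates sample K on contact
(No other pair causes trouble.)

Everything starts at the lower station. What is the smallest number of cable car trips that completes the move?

11

Counting alone: the keeper can take at most 1 across per trip to the upper station, so moving all 6 needs at least 6 loaded trips out, with a return between consecutive ones — at least 11 crossings.
The plan below uses exactly 11 crossings, so it is optimal:
1. Keeper goes to the upper station with sample K.  [the lower station: sample J, sample L, sample M, sample P, sample Q | the upper station: sample K]
2. Keeper goes back to the lower station alone.  [the lower station: sample J, sample L, sample M, sample P, sample Q | the upper station: sample K]
3. Keeper goes to the upper station with sample P.  [the lower station: sample J, sample L, sample M, sample Q | the upper station: sample K, sample P]
4. Keeper goes back to the lower station alone.  [the lower station: sample J, sample L, sample M, sample Q | the upper station: sample K, sample P]
5. Keeper goes to the upper station with sample Q.  [the lower station: sample J, sample L, sample M | the upper station: sample K, sample P, sample Q]
6. Keeper goes back to the lower station alone.  [the lower station: sample J, sample L, sample M | the upper station: sample K, sample P, sample Q]
7. Keeper goes to the upper station with sample M.  [the lower station: sample J, sample L | the upper station: sample K, sample M, sample P, sample Q]
8. Keeper goes back to the lower station alone.  [the lower station: sample J, sample L | the upper station: sample K, sample M, sample P, sample Q]
9. Keeper goes to the upper station with sample L.  [the lower station: sample J | the upper station: sample K, sample L, sample M, sample P, sample Q]
10. Keeper goes back to the lower station alone.  [the lower station: sample J | the upper station: sample K, sample L, sample M, sample P, sample Q]
11. Keeper goes to the upper station with sample J.  [the lower station: — | the upper station: sample J, sample K, sample L, sample M, sample P, sample Q]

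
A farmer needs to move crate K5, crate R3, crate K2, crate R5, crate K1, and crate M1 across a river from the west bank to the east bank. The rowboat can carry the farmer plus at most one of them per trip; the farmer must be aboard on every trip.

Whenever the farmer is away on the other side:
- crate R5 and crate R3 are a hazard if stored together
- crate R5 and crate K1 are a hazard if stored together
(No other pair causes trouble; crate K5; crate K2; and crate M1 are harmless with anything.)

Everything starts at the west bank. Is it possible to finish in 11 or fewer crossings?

Counting alone: the farmer can take at most 1 across per trip to the east bank, so moving all 6 needs at least 6 loaded trips out, with a return between consecutive ones — at least 11 crossings.
The safety rule pushes this higher. Following every safe sequence of crossings, the most of the 6 that can be at the east bank as the rowboat arrives there on crossing 11 is 5 — never all 6.
So the move cannot be finished within 11 crossings. (The shortest complete plan takes 13:)
1. Farmer goes to the east bank with crate R5.  [the west bank: crate K1, crate K2, crate K5, crate M1, crate R3 | the east bank: crate R5]
2. Farmer goes back to the west bank alone.  [the west bank: crate K1, crate K2, crate K5, crate M1, crate R3 | the east bank: crate R5]
3. Farmer goes to the east bank with crate K5.  [the west bank: crate K1, crate K2, crate M1, crate R3 | the east bank: crate K5, crate R5]
4. Farmer goes back to the west bank alone.  [the west bank: crate K1, crate K2, crate M1, crate R3 | the east bank: crate K5, crate R5]
5. Farmer goes to the east bank with crate R3.  [the west bank: crate K1, crate K2, crate M1 | the east bank: crate K5, crate R3, crate R5]
6. Farmer goes back to the west bank with crate R5.  [the west bank: crate K1, crate K2, crate M1, crate R5 | the east bank: crate K5, crate R3]
7. Farmer goes to the east bank with crate K1.  [the west bank: crate K2, crate M1, crate R5 | the east bank: crate K1, crate K5, crate R3]
8. Farmer goes back to the west bank alone.  [the west bank: crate K2, crate M1, crate R5 | the east bank: crate K1, crate K5, crate R3]
9. Farmer goes to the east bank with crate K2.  [the west bank: crate M1, crate R5 | the east bank: crate K1, crate K2, crate K5, crate R3]
10. Farmer goes back to the west bank alone.  [the west bank: crate M1, crate R5 | the east bank: crate K1, crate K2, crate K5, crate R3]
11. Farmer goes to the east bank with crate M1.  [the west bank: crate R5 | the east bank: crate K1, crate K2, crate K5, crate M1, crate R3]
12. Farmer goes back to the west bank alone.  [the west bank: crate R5 | the east bank: crate K1, crate K2, crate K5, crate M1, crate R3]
13. Farmer goes to the east bank with crate R5.  [the west bank: — | the east bank: crate K1, crate K2, crate K5, crate M1, crate R3, crate R5]

No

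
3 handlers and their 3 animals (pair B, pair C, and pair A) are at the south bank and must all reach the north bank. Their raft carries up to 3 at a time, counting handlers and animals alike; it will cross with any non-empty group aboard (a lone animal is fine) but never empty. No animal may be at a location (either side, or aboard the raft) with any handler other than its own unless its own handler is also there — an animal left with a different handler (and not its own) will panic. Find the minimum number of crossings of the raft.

5

Counting alone: each trip to the north bank takes at most 3 across and each return brings at least 1 back, so after t trips out (and t−1 returns) at most 3t − (t−1) of the 6 are across; that first reaches 6 at t = 3, so at least 5 crossings are needed.
The plan below uses exactly 5 crossings, so it is optimal:
1. animal B and handler B cross → the north bank.
2. handler B crosses ← the south bank.
3. handler A, handler B, and handler C cross → the north bank.
4. animal B crosses ← the south bank.
5. animal A, animal B, and animal C cross → the north bank.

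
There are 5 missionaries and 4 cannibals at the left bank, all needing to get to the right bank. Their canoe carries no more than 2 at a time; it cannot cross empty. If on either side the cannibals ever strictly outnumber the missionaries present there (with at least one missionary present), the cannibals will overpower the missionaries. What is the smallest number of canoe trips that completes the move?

15

Counting alone: each trip to the right bank takes at most 2 across and each return brings at least 1 back, so after t trips out (and t−1 returns) at most 2t − (t−1) of the 9 are across; that first reaches 9 at t = 8, so at least 15 crossings are needed.
The plan below uses exactly 15 crossings, so it is optimal:
1. 2 cannibals → the right bank.  (the left bank: 5M 2C; the right bank: 0M 2C)
2. 1 cannibal ← the left bank.  (the left bank: 5M 3C; the right bank: 0M 1C)
3. 2 cannibals → the right bank.  (the left bank: 5M 1C; the right bank: 0M 3C)
4. 1 cannibal ← the left bank.  (the left bank: 5M 2C; the right bank: 0M 2C)
5. 2 missionaries → the right bank.  (the left bank: 3M 2C; the right bank: 2M 2C)
6. 1 cannibal ← the left bank.  (the left bank: 3M 3C; the right bank: 2M 1C)
7. 1 missionary and 1 cannibal → the right bank.  (the left bank: 2M 2C; the right bank: 3M 2C)
8. 1 missionary ← the left bank.  (the left bank: 3M 2C; the right bank: 2M 2C)
9. 1 missionary and 1 cannibal → the right bank.  (the left bank: 2M 1C; the right bank: 3M 3C)
10. 1 cannibal ← the left bank.  (the left bank: 2M 2C; the right bank: 3M 2C)
11. 1 missionary and 1 cannibal → the right bank.  (the left bank: 1M 1C; the right bank: 4M 3C)
12. 1 missionary ← the left bank.  (the left bank: 2M 1C; the right bank: 3M 3C)
13. 1 missionary and 1 cannibal → the right bank.  (the left bank: 1M 0C; the right bank: 4M 4C)
14. 1 cannibal ← the left bank.  (the left bank: 1M 1C; the right bank: 4M 3C)
15. 1 missionary and 1 cannibal → the right bank.  (the left bank: 0M 0C; the right bank: 5M 4C)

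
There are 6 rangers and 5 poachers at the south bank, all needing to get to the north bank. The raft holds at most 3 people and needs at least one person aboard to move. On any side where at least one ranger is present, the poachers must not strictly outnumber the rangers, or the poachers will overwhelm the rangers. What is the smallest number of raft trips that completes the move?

9

Counting alone: each trip to the north bank takes at most 3 across and each return brings at least 1 back, so after t trips out (and t−1 returns) at most 3t − (t−1) of the 11 are across; that first reaches 11 at t = 5, so at least 9 crossings are needed.
The plan below uses exactly 9 crossings, so it is optimal:
1. 3 poachers → the north bank.  (the south bank: 6R 2P; the north bank: 0R 3P)
2. 1 poacher ← the south bank.  (the south bank: 6R 3P; the north bank: 0R 2P)
3. 3 rangers → the north bank.  (the south bank: 3R 3P; the north bank: 3R 2P)
4. 1 ranger ← the south bank.  (the south bank: 4R 3P; the north bank: 2R 2P)
5. 2 rangers and 1 poacher → the north bank.  (the south bank: 2R 2P; the north bank: 4R 3P)
6. 1 ranger ← the south bank.  (the south bank: 3R 2P; the north bank: 3R 3P)
7. 2 rangers and 1 poacher → the north bank.  (the south bank: 1R 1P; the north bank: 5R 4P)
8. 1 ranger ← the south bank.  (the south bank: 2R 1P; the north bank: 4R 4P)
9. 2 rangers and 1 poacher → the north bank.  (the south bank: 0R 0P; the north bank: 6R 5P)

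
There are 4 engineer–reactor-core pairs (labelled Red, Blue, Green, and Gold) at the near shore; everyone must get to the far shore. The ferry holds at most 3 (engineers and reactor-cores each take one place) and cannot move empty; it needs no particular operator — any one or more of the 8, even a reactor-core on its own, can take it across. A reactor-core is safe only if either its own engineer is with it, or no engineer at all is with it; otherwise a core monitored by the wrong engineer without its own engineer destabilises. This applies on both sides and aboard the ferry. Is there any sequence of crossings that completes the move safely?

Yes

1. engineer Red and reactor-core Red cross → the far shore.
2. engineer Red crosses ← the near shore.
3. engineer Blue, engineer Red, and reactor-core Blue cross → the far shore.
4. engineer Red and reactor-core Red cross ← the near shore.
5. engineer Gold, engineer Green, and engineer Red cross → the far shore.
6. reactor-core Blue crosses ← the near shore.
7. reactor-core Blue and reactor-core Red cross → the far shore.
8. reactor-core Red crosses ← the near shore.
9. reactor-core Gold, reactor-core Green, and reactor-core Red cross → the far shore.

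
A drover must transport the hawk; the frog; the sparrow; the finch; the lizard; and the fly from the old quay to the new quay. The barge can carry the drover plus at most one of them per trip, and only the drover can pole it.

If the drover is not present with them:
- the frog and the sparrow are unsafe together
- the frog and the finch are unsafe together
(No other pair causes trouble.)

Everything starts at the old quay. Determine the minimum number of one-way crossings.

13

Counting alone: the drover can take at most 1 across per trip to the new quay, so moving all 6 needs at least 6 loaded trips out, with a return between consecutive ones — at least 11 crossings.
The safety rule pushes this higher. Following every safe sequence of crossings, the most of the 6 that can be at the new quay as the barge arrives there on crossing 11 is 5 — never all 6.
So no plan with fewer than 13 crossings exists, and this one achieves 13:
1. Drover goes to the new quay with the frog.  [the old quay: the finch, the fly, the hawk, the lizard, the sparrow | the new quay: the frog]
2. Drover goes back to the old quay alone.  [the old quay: the finch, the fly, the hawk, the lizard, the sparrow | the new quay: the frog]
3. Drover goes to the new quay with the hawk.  [the old quay: the finch, the fly, the lizard, the sparrow | the new quay: the frog, the hawk]
4. Drover goes back to the old quay alone.  [the old quay: the finch, the fly, the lizard, the sparrow | the new quay: the frog, the hawk]
5. Drover goes to the new quay with the sparrow.  [the old quay: the finch, the fly, the lizard | the new quay: the frog, the hawk, the sparrow]
6. Drover goes back to the old quay with the frog.  [the old quay: the finch, the fly, the frog, the lizard | the new quay: the hawk, the sparrow]
7. Drover goes to the new quay with the finch.  [the old quay: the fly, the frog, the lizard | the new quay: the finch, the hawk, the sparrow]
8. Drover goes back to the old quay alone.  [the old quay: the fly, the frog, the lizard | the new quay: the finch, the hawk, the sparrow]
9. Drover goes to the new quay with the lizard.  [the old quay: the fly, the frog | the new quay: the finch, the hawk, the lizard, the sparrow]
10. Drover goes back to the old quay alone.  [the old quay: the fly, the frog | the new quay: the finch, the hawk, the lizard, the sparrow]
11. Drover goes to the new quay with the fly.  [the old quay: the frog | the new quay: the finch, the fly, the hawk, the lizard, the sparrow]
12. Drover goes back to the old quay alone.  [the old quay: the frog | the new quay: the finch, the fly, the hawk, the lizard, the sparrow]
13. Drover goes to the new quay with the frog.  [the old quay: — | the new quay: the finch, the fly, the frog, the hawk, the lizard, the sparrow]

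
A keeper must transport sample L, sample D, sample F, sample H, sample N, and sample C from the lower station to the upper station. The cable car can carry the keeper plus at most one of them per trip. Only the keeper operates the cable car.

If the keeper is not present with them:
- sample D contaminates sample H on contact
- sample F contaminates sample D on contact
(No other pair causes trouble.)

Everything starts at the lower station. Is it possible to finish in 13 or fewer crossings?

Yes

Yes — this plan uses 13 crossings (≤ 13):
1. Keeper goes to the upper station with sample D.  [the lower station: sample C, sample F, sample H, sample L, sample N | the upper station: sample D]
2. Keeper goes back to the lower station alone.  [the lower station: sample C, sample F, sample H, sample L, sample N | the upper station: sample D]
3. Keeper goes to the upper station with sample L.  [the lower station: sample C, sample F, sample H, sample N | the upper station: sample D, sample L]
4. Keeper goes back to the lower station alone.  [the lower station: sample C, sample F, sample H, sample N | the upper station: sample D, sample L]
5. Keeper goes to the upper station with sample F.  [the lower station: sample C, sample H, sample N | the upper station: sample D, sample F, sample L]
6. Keeper goes back to the lower station with sample D.  [the lower station: sample C, sample D, sample H, sample N | the upper station: sample F, sample L]
7. Keeper goes to the upper station with sample H.  [the lower station: sample C, sample D, sample N | the upper station: sample F, sample H, sample L]
8. Keeper goes back to the lower station alone.  [the lower station: sample C, sample D, sample N | the upper station: sample F, sample H, sample L]
9. Keeper goes to the upper station with sample N.  [the lower station: sample C, sample D | the upper station: sample F, sample H, sample L, sample N]
10. Keeper goes back to the lower station alone.  [the lower station: sample C, sample D | the upper station: sample F, sample H, sample L, sample N]
11. Keeper goes to the upper station with sample C.  [the lower station: sample D | the upper station: sample C, sample F, sample H, sample L, sample N]
12. Keeper goes back to the lower station alone.  [the lower station: sample D | the upper station: sample C, sample F, sample H, sample L, sample N]
13. Keeper goes to the upper station with sample D.  [the lower station: — | the upper station: sample C, sample D, sample F, sample H, sample L, sample N]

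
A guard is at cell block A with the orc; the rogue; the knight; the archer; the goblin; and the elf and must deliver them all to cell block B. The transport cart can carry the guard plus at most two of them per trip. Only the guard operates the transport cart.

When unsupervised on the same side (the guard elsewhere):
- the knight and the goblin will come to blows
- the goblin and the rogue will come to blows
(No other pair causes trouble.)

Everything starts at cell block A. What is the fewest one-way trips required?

5

Counting alone: the guard can take at most 2 across per trip to cell block B, so moving all 6 needs at least 3 loaded trips out, with a return between consecutive ones — at least 5 crossings.
The plan below uses exactly 5 crossings, so it is optimal:
1. Guard goes to cell block B with the goblin and the orc.
2. Guard goes back to cell block A alone.
3. Guard goes to cell block B with the archer and the elf.
4. Guard goes back to cell block A alone.
5. Guard goes to cell block B with the knight and the rogue.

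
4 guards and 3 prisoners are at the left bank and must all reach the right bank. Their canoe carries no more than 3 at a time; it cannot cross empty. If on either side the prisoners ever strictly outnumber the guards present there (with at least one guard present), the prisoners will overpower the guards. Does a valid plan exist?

1. 3 prisoners → the right bank.  (the left bank: 4G 0P; the right bank: 0G 3P)
2. 1 prisoner ← the left bank.  (the left bank: 4G 1P; the right bank: 0G 2P)
3. 3 guards → the right bank.  (the left bank: 1G 1P; the right bank: 3G 2P)
4. 1 guard ← the left bank.  (the left bank: 2G 1P; the right bank: 2G 2P)
5. 2 guards and 1 prisoner → the right bank.  (the left bank: 0G 0P; the right bank: 4G 3P)

Yes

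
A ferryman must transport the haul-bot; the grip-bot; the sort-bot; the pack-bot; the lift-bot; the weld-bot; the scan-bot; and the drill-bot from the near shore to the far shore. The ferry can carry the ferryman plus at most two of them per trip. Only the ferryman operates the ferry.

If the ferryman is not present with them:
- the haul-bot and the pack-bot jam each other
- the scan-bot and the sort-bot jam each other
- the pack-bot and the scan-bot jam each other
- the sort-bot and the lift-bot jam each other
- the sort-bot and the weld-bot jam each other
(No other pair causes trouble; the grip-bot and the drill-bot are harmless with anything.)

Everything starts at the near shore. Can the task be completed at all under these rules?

1. Ferryman goes to the far shore with the pack-bot and the sort-bot.  [the near shore: the drill-bot, the grip-bot, the haul-bot, the lift-bot, the scan-bot, the weld-bot | the far shore: the pack-bot, the sort-bot]
2. Ferryman goes back to the near shore alone.  [the near shore: the drill-bot, the grip-bot, the haul-bot, the lift-bot, the scan-bot, the weld-bot | the far shore: the pack-bot, the sort-bot]
3. Ferryman goes to the far shore with the grip-bot and the haul-bot.  [the near shore: the drill-bot, the lift-bot, the scan-bot, the weld-bot | the far shore: the grip-bot, the haul-bot, the pack-bot, the sort-bot]
4. Ferryman goes back to the near shore with the pack-bot.  [the near shore: the drill-bot, the lift-bot, the pack-bot, the scan-bot, the weld-bot | the far shore: the grip-bot, the haul-bot, the sort-bot]
5. Ferryman goes to the far shore with the lift-bot and the scan-bot.  [the near shore: the drill-bot, the pack-bot, the weld-bot | the far shore: the grip-bot, the haul-bot, the lift-bot, the scan-bot, the sort-bot]
6. Ferryman goes back to the near shore with the sort-bot.  [the near shore: the drill-bot, the pack-bot, the sort-bot, the weld-bot | the far shore: the grip-bot, the haul-bot, the lift-bot, the scan-bot]
7. Ferryman goes to the far shore with the drill-bot and the weld-bot.  [the near shore: the pack-bot, the sort-bot | the far shore: the drill-bot, the grip-bot, the haul-bot, the lift-bot, the scan-bot, the weld-bot]
8. Ferryman goes back to the near shore alone.  [the near shore: the pack-bot, the sort-bot | the far shore: the drill-bot, the grip-bot, the haul-bot, the lift-bot, the scan-bot, the weld-bot]
9. Ferryman goes to the far shore with the pack-bot and the sort-bot.  [the near shore: — | the far shore: the drill-bot, the grip-bot, the haul-bot, the lift-bot, the pack-bot, the scan-bot, the sort-bot, the weld-bot]

Yes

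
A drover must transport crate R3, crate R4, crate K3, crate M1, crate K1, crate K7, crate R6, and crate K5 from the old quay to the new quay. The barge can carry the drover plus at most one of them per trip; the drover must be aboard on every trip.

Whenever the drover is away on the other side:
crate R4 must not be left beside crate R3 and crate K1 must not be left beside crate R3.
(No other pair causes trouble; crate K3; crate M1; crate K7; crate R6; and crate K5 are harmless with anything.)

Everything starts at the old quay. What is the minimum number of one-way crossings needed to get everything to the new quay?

Counting alone: the drover can take at most 1 across per trip to the new quay, so moving all 8 needs at least 8 loaded trips out, with a return between consecutive ones — at least 15 crossings.
The safety rule pushes this higher. Following every safe sequence of crossings, the most of the 8 that can be at the new quay as the barge arrives there on crossing 15 is 7 — never all 8.
So no plan with fewer than 17 crossings exists, and this one achieves 17:
1. Drover goes to the new quay with crate R3.
2. Drover goes back to the old quay alone.
3. Drover goes to the new quay with crate R4.
4. Drover goes back to the old quay with crate R3.
5. Drover goes to the new quay with crate K1.
6. Drover goes back to the old quay alone.
7. Drover goes to the new quay with crate K3.
8. Drover goes back to the old quay alone.
9. Drover goes to the new quay with crate M1.
10. Drover goes back to the old quay alone.
11. Drover goes to the new quay with crate K7.
12. Drover goes back to the old quay alone.
13. Drover goes to the new quay with crate R6.
14. Drover goes back to the old quay alone.
15. Drover goes to the new quay with crate K5.
16. Drover goes back to the old quay alone.
17. Drover goes to the new quay with crate R3.

17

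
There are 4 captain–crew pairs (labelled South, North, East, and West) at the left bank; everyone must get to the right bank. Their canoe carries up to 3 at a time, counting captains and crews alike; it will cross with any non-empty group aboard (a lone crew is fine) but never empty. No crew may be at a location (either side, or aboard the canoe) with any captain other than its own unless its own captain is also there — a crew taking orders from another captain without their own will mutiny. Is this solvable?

Yes

1. captain South and crew South cross → the right bank.
2. captain South crosses ← the left bank.
3. captain North, captain South, and crew North cross → the right bank.
4. captain South and crew South cross ← the left bank.
5. captain East, captain South, and captain West cross → the right bank.
6. crew North crosses ← the left bank.
7. crew North and crew South cross → the right bank.
8. crew South crosses ← the left bank.
9. crew East, crew South, and crew West cross → the right bank.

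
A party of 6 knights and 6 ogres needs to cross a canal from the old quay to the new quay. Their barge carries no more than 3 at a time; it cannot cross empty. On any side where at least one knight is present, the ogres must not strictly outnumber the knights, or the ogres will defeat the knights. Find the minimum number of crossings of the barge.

Following every safe sequence of crossings from the start, the most of the 12 that can be at the new quay as the barge arrives there on crossings 1, 3, 5 is 3, 5, 6 respectively; the best ever achieved is 6 of 12.
From crossing 7 on, no configuration arises that was not already reachable earlier: only 17 distinct safe configurations (who is on which side, and where the barge is) can ever be reached, none of them has everyone across, and every continuation just revisits them. They are: 0 knights + 0 ogres across (barge back at the start); 0 knights + 1 ogre across (barge there); 0 knights + 1 ogre across (barge back at the start); 0 knights + 2 ogres across (barge there); 0 knights + 2 ogres across (barge back at the start); 0 knights + 3 ogres across (barge there); 0 knights + 3 ogres across (barge back at the start); 0 knights + 4 ogres across (barge there); 0 knights + 4 ogres across (barge back at the start); 0 knights + 5 ogres across (barge there); 0 knights + 5 ogres across (barge back at the start); 0 knights + 6 ogres across (barge there); 1 knight + 1 ogre across (barge there); 1 knight + 1 ogre across (barge back at the start); 2 knights + 2 ogres across (barge there); 2 knights + 2 ogres across (barge back at the start); 3 knights + 3 ogres across (barge there). So no valid plan exists.

impossible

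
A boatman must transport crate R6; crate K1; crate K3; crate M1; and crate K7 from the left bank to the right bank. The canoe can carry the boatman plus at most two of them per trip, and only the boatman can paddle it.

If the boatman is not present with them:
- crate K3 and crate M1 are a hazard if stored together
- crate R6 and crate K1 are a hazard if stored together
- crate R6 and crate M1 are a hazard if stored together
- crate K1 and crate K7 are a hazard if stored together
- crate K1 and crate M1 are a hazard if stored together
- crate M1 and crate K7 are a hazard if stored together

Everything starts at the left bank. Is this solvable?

Yes

1. Boatman goes to the right bank with crate K1 and crate M1.
2. Boatman goes back to the left bank with crate K1.
3. Boatman goes to the right bank with crate K7 and crate R6.
4. Boatman goes back to the left bank with crate M1.
5. Boatman goes to the right bank with crate K1 and crate K3.
6. Boatman goes back to the left bank with crate K1.
7. Boatman goes to the right bank with crate K1 and crate M1.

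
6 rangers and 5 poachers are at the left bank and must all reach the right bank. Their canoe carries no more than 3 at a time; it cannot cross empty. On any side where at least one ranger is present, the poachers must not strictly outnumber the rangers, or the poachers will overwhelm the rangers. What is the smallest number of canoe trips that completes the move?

9

Counting alone: each trip to the right bank takes at most 3 across and each return brings at least 1 back, so after t trips out (and t−1 returns) at most 3t − (t−1) of the 11 are across; that first reaches 11 at t = 5, so at least 9 crossings are needed.
The plan below uses exactly 9 crossings, so it is optimal:
1. 3 poachers → the right bank.  (the left bank: 6R 2P; the right bank: 0R 3P)
2. 1 poacher ← the left bank.  (the left bank: 6R 3P; the right bank: 0R 2P)
3. 3 rangers → the right bank.  (the left bank: 3R 3P; the right bank: 3R 2P)
4. 1 ranger ← the left bank.  (the left bank: 4R 3P; the right bank: 2R 2P)
5. 2 rangers and 1 poacher → the right bank.  (the left bank: 2R 2P; the right bank: 4R 3P)
6. 1 ranger ← the left bank.  (the left bank: 3R 2P; the right bank: 3R 3P)
7. 2 rangers and 1 poacher → the right bank.  (the left bank: 1R 1P; the right bank: 5R 4P)
8. 1 ranger ← the left bank.  (the left bank: 2R 1P; the right bank: 4R 4P)
9. 2 rangers and 1 poacher → the right bank.  (the left bank: 0R 0P; the right bank: 6R 5P)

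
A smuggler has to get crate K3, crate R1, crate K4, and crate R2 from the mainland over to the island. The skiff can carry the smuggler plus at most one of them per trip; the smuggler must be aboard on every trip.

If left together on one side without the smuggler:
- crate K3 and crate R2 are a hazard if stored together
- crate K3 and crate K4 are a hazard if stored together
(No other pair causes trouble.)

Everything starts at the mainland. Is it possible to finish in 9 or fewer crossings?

Yes

Yes — this plan uses 9 crossings (≤ 9):
1. Smuggler goes to the island with crate K3.  [the mainland: crate K4, crate R1, crate R2 | the island: crate K3]
2. Smuggler goes back to the mainland alone.  [the mainland: crate K4, crate R1, crate R2 | the island: crate K3]
3. Smuggler goes to the island with crate R1.  [the mainland: crate K4, crate R2 | the island: crate K3, crate R1]
4. Smuggler goes back to the mainland alone.  [the mainland: crate K4, crate R2 | the island: crate K3, crate R1]
5. Smuggler goes to the island with crate K4.  [the mainland: crate R2 | the island: crate K3, crate K4, crate R1]
6. Smuggler goes back to the mainland with crate K3.  [the mainland: crate K3, crate R2 | the island: crate K4, crate R1]
7. Smuggler goes to the island with crate R2.  [the mainland: crate K3 | the island: crate K4, crate R1, crate R2]
8. Smuggler goes back to the mainland alone.  [the mainland: crate K3 | the island: crate K4, crate R1, crate R2]
9. Smuggler goes to the island with crate K3.  [the mainland: — | the island: crate K3, crate K4, crate R1, crate R2]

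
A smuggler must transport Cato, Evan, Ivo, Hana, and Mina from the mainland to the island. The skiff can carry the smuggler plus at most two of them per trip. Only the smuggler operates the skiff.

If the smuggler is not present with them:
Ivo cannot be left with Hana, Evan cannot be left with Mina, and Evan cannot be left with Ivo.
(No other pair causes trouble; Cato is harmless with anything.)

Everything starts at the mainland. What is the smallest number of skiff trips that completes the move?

5

Counting alone: the smuggler can take at most 2 across per trip to the island, so moving all 5 needs at least 3 loaded trips out, with a return between consecutive ones — at least 5 crossings.
The plan below uses exactly 5 crossings, so it is optimal:
1. Smuggler goes to the island with Evan and Ivo.  [the mainland: Cato, Hana, Mina | the island: Evan, Ivo]
2. Smuggler goes back to the mainland with Evan.  [the mainland: Cato, Evan, Hana, Mina | the island: Ivo]
3. Smuggler goes to the island with Cato and Mina.  [the mainland: Evan, Hana | the island: Cato, Ivo, Mina]
4. Smuggler goes back to the mainland alone.  [the mainland: Evan, Hana | the island: Cato, Ivo, Mina]
5. Smuggler goes to the island with Evan and Hana.  [the mainland: — | the island: Cato, Evan, Hana, Ivo, Mina]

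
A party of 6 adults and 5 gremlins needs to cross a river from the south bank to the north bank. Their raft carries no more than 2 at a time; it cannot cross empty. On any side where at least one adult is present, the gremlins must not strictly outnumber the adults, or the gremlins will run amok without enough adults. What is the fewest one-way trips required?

Counting alone: each trip to the north bank takes at most 2 across and each return brings at least 1 back, so after t trips out (and t−1 returns) at most 2t − (t−1) of the 11 are across; that first reaches 11 at t = 10, so at least 19 crossings are needed.
The plan below uses exactly 19 crossings, so it is optimal:
1. 2 gremlins → the north bank.  (the south bank: 6A 3G; the north bank: 0A 2G)
2. 1 gremlin ← the south bank.  (the south bank: 6A 4G; the north bank: 0A 1G)
3. 2 gremlins → the north bank.  (the south bank: 6A 2G; the north bank: 0A 3G)
4. 1 gremlin ← the south bank.  (the south bank: 6A 3G; the north bank: 0A 2G)
5. 2 adults → the north bank.  (the south bank: 4A 3G; the north bank: 2A 2G)
6. 1 gremlin ← the south bank.  (the south bank: 4A 4G; the north bank: 2A 1G)
7. 1 adult and 1 gremlin → the north bank.  (the south bank: 3A 3G; the north bank: 3A 2G)
8. 1 adult ← the south bank.  (the south bank: 4A 3G; the north bank: 2A 2G)
9. 1 adult and 1 gremlin → the north bank.  (the south bank: 3A 2G; the north bank: 3A 3G)
10. 1 gremlin ← the south bank.  (the south bank: 3A 3G; the north bank: 3A 2G)
11. 1 adult and 1 gremlin → the north bank.  (the south bank: 2A 2G; the north bank: 4A 3G)
12. 1 adult ← the south bank.  (the south bank: 3A 2G; the north bank: 3A 3G)
13. 1 adult and 1 gremlin → the north bank.  (the south bank: 2A 1G; the north bank: 4A 4G)
14. 1 gremlin ← the south bank.  (the south bank: 2A 2G; the north bank: 4A 3G)
15. 1 adult and 1 gremlin → the north bank.  (the south bank: 1A 1G; the north bank: 5A 4G)
16. 1 adult ← the south bank.  (the south bank: 2A 1G; the north bank: 4A 4G)
17. 1 adult and 1 gremlin → the north bank.  (the south bank: 1A 0G; the north bank: 5A 5G)
18. 1 gremlin ← the south bank.  (the south bank: 1A 1G; the north bank: 5A 4G)
19. 1 adult and 1 gremlin → the north bank.  (the south bank: 0A 0G; the north bank: 6A 5G)

19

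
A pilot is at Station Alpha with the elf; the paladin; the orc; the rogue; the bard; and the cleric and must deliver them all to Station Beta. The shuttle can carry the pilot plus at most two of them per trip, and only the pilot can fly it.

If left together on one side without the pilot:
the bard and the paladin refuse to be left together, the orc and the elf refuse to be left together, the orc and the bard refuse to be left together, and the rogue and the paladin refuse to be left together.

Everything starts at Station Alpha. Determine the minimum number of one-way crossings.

Counting alone: the pilot can take at most 2 across per trip to Station Beta, so moving all 6 needs at least 3 loaded trips out, with a return between consecutive ones — at least 5 crossings.
The safety rule pushes this higher. Following every safe sequence of crossings, the most of the 6 that can be at Station Beta as the shuttle arrives there on crossing 5 is 5 — never all 6.
So no plan with fewer than 7 crossings exists, and this one achieves 7:
1. Pilot goes to Station Beta with the orc and the paladin.
2. Pilot goes back to Station Alpha alone.
3. Pilot goes to Station Beta with the elf and the rogue.
4. Pilot goes back to Station Alpha with the orc and the paladin.
5. Pilot goes to Station Beta with the bard and the cleric.
6. Pilot goes back to Station Alpha alone.
7. Pilot goes to Station Beta with the orc and the paladin.

7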